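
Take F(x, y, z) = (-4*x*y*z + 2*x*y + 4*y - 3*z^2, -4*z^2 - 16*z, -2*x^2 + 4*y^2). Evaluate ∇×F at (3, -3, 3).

(∇×F)₁ = ∂F₃/∂y − ∂F₂/∂z = 8*y + 8*z + 16
(∇×F)₂ = ∂F₁/∂z − ∂F₃/∂x = -4*x*y + 4*x - 6*z
(∇×F)₃ = ∂F₂/∂x − ∂F₁/∂y = 4*x*z - 2*x - 4
∇×F = (8*y + 8*z + 16, -4*x*y + 4*x - 6*z, 4*x*z - 2*x - 4)
At (3, -3, 3): (16, 30, 26).

(16, 30, 26)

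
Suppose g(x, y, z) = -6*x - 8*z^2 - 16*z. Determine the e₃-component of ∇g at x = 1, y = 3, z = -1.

0

(∇g)_3 = ∂g/∂z = -16*z - 16
At (1, 3, -1): 0.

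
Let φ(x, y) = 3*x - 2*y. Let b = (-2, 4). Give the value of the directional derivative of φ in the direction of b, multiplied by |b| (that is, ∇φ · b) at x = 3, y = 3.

∂φ/∂x = 3
∂φ/∂y = -2
∇φ at (3, 3) = (3, -2)
∇φ · b = (3)(-2) + (-2)(4) = -14

-14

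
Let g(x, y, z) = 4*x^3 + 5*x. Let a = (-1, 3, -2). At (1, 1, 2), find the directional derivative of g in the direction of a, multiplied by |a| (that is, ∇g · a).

∂g/∂x = 12*x^2 + 5
∂g/∂y = 0
∂g/∂z = 0
∇g at (1, 1, 2) = (17, 0, 0)
∇g · a = (17)(-1) + (0)(3) + (0)(-2) = -17

-17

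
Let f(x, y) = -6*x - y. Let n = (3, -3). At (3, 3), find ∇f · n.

∂f/∂x = -6
∂f/∂y = -1
∇f at (3, 3) = (-6, -1)
∇f · n = (-6)(3) + (-1)(-3) = -15

-15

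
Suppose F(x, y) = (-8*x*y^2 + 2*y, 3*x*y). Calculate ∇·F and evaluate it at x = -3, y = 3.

∂F₁/∂x = -8*y^2
∂F₂/∂y = 3*x
∇·F = 3*x - 8*y^2
At (-3, 3): -81.

-81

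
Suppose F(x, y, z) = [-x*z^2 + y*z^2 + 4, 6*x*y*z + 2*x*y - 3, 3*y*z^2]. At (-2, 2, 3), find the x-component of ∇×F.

(∇×F)_1 = ∂F₃/∂y − ∂F₂/∂z
= 3*z^2 − (6*x*y)
= -6*x*y + 3*z^2
At (-2, 2, 3): 51.

51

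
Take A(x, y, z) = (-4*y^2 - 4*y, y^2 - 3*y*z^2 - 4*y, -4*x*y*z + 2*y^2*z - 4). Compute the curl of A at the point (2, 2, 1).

(12, 8, 20)

(∇×A)₁ = ∂A₃/∂y − ∂A₂/∂z = -4*x*z + 10*y*z
(∇×A)₂ = ∂A₁/∂z − ∂A₃/∂x = 4*y*z
(∇×A)₃ = ∂A₂/∂x − ∂A₁/∂y = 8*y + 4
∇×A = (-4*x*z + 10*y*z, 4*y*z, 8*y + 4)
At (2, 2, 1): (12, 8, 20).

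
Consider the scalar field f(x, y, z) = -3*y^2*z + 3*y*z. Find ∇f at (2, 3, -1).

(0, 15, -18)

∂f/∂x = 0
∂f/∂y = -6*y*z + 3*z
∂f/∂z = -3*y^2 + 3*y
∇f = (0, -6*y*z + 3*z, -3*y^2 + 3*y)
At (2, 3, -1): (0, 15, -18).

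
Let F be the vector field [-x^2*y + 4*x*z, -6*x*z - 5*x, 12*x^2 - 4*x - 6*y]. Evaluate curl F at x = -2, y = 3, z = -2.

(∇×F)₁ = ∂F₃/∂y − ∂F₂/∂z = 6*x - 6
(∇×F)₂ = ∂F₁/∂z − ∂F₃/∂x = -20*x + 4
(∇×F)₃ = ∂F₂/∂x − ∂F₁/∂y = x^2 - 6*z - 5
∇×F = (6*x - 6, -20*x + 4, x^2 - 6*z - 5)
At (-2, 3, -2): (-18, 44, 11).

(-18, 44, 11)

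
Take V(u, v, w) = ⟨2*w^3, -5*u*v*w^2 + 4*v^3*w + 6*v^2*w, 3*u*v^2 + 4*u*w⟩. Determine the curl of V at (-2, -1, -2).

(-30, 29, 20)

(∇×V)₁ = ∂V₃/∂v − ∂V₂/∂w = 10*u*v*w + 6*u*v - 4*v^3 - 6*v^2
(∇×V)₂ = ∂V₁/∂w − ∂V₃/∂u = -3*v^2 + 6*w^2 - 4*w
(∇×V)₃ = ∂V₂/∂u − ∂V₁/∂v = -5*v*w^2
∇×V = (10*u*v*w + 6*u*v - 4*v^3 - 6*v^2, -3*v^2 + 6*w^2 - 4*w, -5*v*w^2)
At (-2, -1, -2): (-30, 29, 20).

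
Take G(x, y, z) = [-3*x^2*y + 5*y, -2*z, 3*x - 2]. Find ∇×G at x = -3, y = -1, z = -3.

(2, -3, 22)

(∇×G)₁ = ∂G₃/∂y − ∂G₂/∂z = 2
(∇×G)₂ = ∂G₁/∂z − ∂G₃/∂x = -3
(∇×G)₃ = ∂G₂/∂x − ∂G₁/∂y = 3*x^2 - 5
∇×G = (2, -3, 3*x^2 - 5)
At (-3, -1, -3): (2, -3, 22).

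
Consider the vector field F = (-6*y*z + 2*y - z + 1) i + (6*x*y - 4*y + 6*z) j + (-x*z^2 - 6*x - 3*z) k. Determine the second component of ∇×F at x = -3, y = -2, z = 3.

26

(∇×F)_2 = ∂F₁/∂z − ∂F₃/∂x
= -6*y - 1 − (-z^2 - 6)
= -6*y + z^2 + 5
At (-3, -2, 3): 26.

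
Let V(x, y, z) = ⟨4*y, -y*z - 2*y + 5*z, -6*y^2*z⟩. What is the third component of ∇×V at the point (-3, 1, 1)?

(∇×V)_3 = ∂V₂/∂x − ∂V₁/∂y
= 0 − (4)
= -4
At (-3, 1, 1): -4.

-4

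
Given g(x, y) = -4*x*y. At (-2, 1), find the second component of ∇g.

(∇g)_2 = ∂g/∂y = -4*x
At (-2, 1): 8.

8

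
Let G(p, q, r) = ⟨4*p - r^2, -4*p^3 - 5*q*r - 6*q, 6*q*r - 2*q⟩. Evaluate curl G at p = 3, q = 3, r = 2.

(25, -4, -108)

(∇×G)₁ = ∂G₃/∂q − ∂G₂/∂r = 5*q + 6*r - 2
(∇×G)₂ = ∂G₁/∂r − ∂G₃/∂p = -2*r
(∇×G)₃ = ∂G₂/∂p − ∂G₁/∂q = -12*p^2
∇×G = (5*q + 6*r - 2, -2*r, -12*p^2)
At (3, 3, 2): (25, -4, -108).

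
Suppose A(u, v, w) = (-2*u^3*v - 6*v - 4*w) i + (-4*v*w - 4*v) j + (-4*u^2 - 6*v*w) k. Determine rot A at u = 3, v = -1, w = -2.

(∇×A)₁ = ∂A₃/∂v − ∂A₂/∂w = 4*v - 6*w
(∇×A)₂ = ∂A₁/∂w − ∂A₃/∂u = 8*u - 4
(∇×A)₃ = ∂A₂/∂u − ∂A₁/∂v = 2*u^3 + 6
∇×A = (4*v - 6*w, 8*u - 4, 2*u^3 + 6)
At (3, -1, -2): (8, 20, 60).

(8, 20, 60)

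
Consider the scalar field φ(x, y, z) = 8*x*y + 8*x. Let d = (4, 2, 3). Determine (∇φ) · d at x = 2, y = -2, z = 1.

0

∂φ/∂x = 8*y + 8
∂φ/∂y = 8*x
∂φ/∂z = 0
∇φ at (2, -2, 1) = (-8, 16, 0)
∇φ · d = (-8)(4) + (16)(2) + (0)(3) = 0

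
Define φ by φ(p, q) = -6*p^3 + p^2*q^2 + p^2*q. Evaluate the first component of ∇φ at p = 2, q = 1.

-64

(∇φ)_1 = ∂φ/∂p = -18*p^2 + 2*p*q^2 + 2*p*q
At (2, 1): -64.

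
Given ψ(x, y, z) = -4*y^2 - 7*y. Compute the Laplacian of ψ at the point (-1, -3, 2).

∂²ψ/∂x² = 0
∂²ψ/∂y² = -8
∂²ψ/∂z² = 0
∇²ψ = -8
At (-1, -3, 2): -8.

-8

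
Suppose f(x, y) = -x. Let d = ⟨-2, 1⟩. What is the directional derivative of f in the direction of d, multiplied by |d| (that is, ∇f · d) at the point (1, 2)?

∂f/∂x = -1
∂f/∂y = 0
∇f at (1, 2) = (-1, 0)
∇f · d = (-1)(-2) + (0)(1) = 2

2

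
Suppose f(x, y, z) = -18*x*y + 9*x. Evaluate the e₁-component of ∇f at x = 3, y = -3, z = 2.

63

(∇f)_1 = ∂f/∂x = -18*y + 9
At (3, -3, 2): 63.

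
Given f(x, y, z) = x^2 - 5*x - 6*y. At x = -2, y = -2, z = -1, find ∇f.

(-9, -6, 0)

∂f/∂x = 2*x - 5
∂f/∂y = -6
∂f/∂z = 0
∇f = (2*x - 5, -6, 0)
At (-2, -2, -1): (-9, -6, 0).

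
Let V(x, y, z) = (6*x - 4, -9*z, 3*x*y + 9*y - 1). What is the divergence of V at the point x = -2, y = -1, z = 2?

6

∂V₁/∂x = 6
∂V₂/∂y = 0
∂V₃/∂z = 0
∇·V = 6
At (-2, -1, 2): 6.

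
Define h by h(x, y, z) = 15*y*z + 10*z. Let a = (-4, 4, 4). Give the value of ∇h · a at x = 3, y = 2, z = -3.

∂h/∂x = 0
∂h/∂y = 15*z
∂h/∂z = 15*y + 10
∇h at (3, 2, -3) = (0, -45, 40)
∇h · a = (0)(-4) + (-45)(4) + (40)(4) = -20

-20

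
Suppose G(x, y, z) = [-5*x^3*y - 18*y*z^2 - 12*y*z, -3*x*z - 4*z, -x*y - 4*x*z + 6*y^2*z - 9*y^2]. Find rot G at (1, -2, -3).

(∇×G)₁ = ∂G₃/∂y − ∂G₂/∂z = 2*x + 12*y*z - 18*y + 4
(∇×G)₂ = ∂G₁/∂z − ∂G₃/∂x = -36*y*z - 11*y + 4*z
(∇×G)₃ = ∂G₂/∂x − ∂G₁/∂y = 5*x^3 + 18*z^2 + 9*z
∇×G = (2*x + 12*y*z - 18*y + 4, -36*y*z - 11*y + 4*z, 5*x^3 + 18*z^2 + 9*z)
At (1, -2, -3): (114, -206, 140).

(114, -206, 140)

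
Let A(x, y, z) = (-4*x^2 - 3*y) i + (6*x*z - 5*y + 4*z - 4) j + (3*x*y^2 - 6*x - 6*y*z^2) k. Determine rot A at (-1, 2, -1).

(-16, -6, -3)

(∇×A)₁ = ∂A₃/∂y − ∂A₂/∂z = 6*x*y - 6*x - 6*z^2 - 4
(∇×A)₂ = ∂A₁/∂z − ∂A₃/∂x = -3*y^2 + 6
(∇×A)₃ = ∂A₂/∂x − ∂A₁/∂y = 6*z + 3
∇×A = (6*x*y - 6*x - 6*z^2 - 4, -3*y^2 + 6, 6*z + 3)
At (-1, 2, -1): (-16, -6, -3).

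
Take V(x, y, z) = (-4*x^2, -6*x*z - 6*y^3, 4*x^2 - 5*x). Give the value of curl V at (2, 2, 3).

(12, -11, -18)

(∇×V)₁ = ∂V₃/∂y − ∂V₂/∂z = 6*x
(∇×V)₂ = ∂V₁/∂z − ∂V₃/∂x = -8*x + 5
(∇×V)₃ = ∂V₂/∂x − ∂V₁/∂y = -6*z
∇×V = (6*x, -8*x + 5, -6*z)
At (2, 2, 3): (12, -11, -18).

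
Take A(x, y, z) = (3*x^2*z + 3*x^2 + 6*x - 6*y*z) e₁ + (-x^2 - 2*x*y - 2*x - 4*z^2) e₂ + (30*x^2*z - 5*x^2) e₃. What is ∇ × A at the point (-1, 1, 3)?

(24, 167, 16)

(∇×A)₁ = ∂A₃/∂y − ∂A₂/∂z = 8*z
(∇×A)₂ = ∂A₁/∂z − ∂A₃/∂x = 3*x^2 - 60*x*z + 10*x - 6*y
(∇×A)₃ = ∂A₂/∂x − ∂A₁/∂y = -2*x - 2*y + 6*z - 2
∇×A = (8*z, 3*x^2 - 60*x*z + 10*x - 6*y, -2*x - 2*y + 6*z - 2)
At (-1, 1, 3): (24, 167, 16).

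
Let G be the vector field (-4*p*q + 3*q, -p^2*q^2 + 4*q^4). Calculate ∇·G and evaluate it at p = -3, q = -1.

∂G₁/∂p = -4*q
∂G₂/∂q = -2*p^2*q + 16*q^3
∇·G = -2*p^2*q + 16*q^3 - 4*q
At (-3, -1): 6.

6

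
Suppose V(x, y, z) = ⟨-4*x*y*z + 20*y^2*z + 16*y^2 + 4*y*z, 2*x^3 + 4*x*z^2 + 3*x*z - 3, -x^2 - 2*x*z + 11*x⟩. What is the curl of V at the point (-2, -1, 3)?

(∇×V)₁ = ∂V₃/∂y − ∂V₂/∂z = -8*x*z - 3*x
(∇×V)₂ = ∂V₁/∂z − ∂V₃/∂x = -4*x*y + 2*x + 20*y^2 + 4*y + 2*z - 11
(∇×V)₃ = ∂V₂/∂x − ∂V₁/∂y = 6*x^2 + 4*x*z - 40*y*z - 32*y + 4*z^2 - z
∇×V = (-8*x*z - 3*x, -4*x*y + 2*x + 20*y^2 + 4*y + 2*z - 11, 6*x^2 + 4*x*z - 40*y*z - 32*y + 4*z^2 - z)
At (-2, -1, 3): (54, -1, 185).

(54, -1, 185)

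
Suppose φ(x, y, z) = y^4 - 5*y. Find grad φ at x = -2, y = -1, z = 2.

(0, -9, 0)

∂φ/∂x = 0
∂φ/∂y = 4*y^3 - 5
∂φ/∂z = 0
∇φ = (0, 4*y^3 - 5, 0)
At (-2, -1, 2): (0, -9, 0).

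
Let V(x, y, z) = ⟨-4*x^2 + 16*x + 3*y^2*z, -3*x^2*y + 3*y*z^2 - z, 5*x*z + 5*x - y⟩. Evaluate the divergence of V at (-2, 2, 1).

13

∂V₁/∂x = -8*x + 16
∂V₂/∂y = -3*x^2 + 3*z^2
∂V₃/∂z = 5*x
∇·V = -3*x^2 - 3*x + 3*z^2 + 16
At (-2, 2, 1): 13.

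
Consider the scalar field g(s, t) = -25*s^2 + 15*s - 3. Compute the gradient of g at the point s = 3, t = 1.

∂g/∂s = -50*s + 15
∂g/∂t = 0
∇g = (-50*s + 15, 0)
At (3, 1): (-135, 0).

(-135, 0)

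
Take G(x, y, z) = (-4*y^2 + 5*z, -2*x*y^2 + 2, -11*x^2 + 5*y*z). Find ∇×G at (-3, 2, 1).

(∇×G)₁ = ∂G₃/∂y − ∂G₂/∂z = 5*z
(∇×G)₂ = ∂G₁/∂z − ∂G₃/∂x = 22*x + 5
(∇×G)₃ = ∂G₂/∂x − ∂G₁/∂y = -2*y^2 + 8*y
∇×G = (5*z, 22*x + 5, -2*y^2 + 8*y)
At (-3, 2, 1): (5, -61, 8).

(5, -61, 8)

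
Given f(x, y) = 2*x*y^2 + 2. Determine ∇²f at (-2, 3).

∂²f/∂x² = 0
∂²f/∂y² = 4*x
∇²f = 4*x
At (-2, 3): -8.

-8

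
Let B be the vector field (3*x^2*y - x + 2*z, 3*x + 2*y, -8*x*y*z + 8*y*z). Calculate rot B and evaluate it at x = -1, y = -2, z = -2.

(∇×B)₁ = ∂B₃/∂y − ∂B₂/∂z = -8*x*z + 8*z
(∇×B)₂ = ∂B₁/∂z − ∂B₃/∂x = 8*y*z + 2
(∇×B)₃ = ∂B₂/∂x − ∂B₁/∂y = -3*x^2 + 3
∇×B = (-8*x*z + 8*z, 8*y*z + 2, -3*x^2 + 3)
At (-1, -2, -2): (-32, 34, 0).

(-32, 34, 0)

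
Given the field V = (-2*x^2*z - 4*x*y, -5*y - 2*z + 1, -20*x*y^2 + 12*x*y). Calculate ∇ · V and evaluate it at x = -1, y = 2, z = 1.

∂V₁/∂x = -4*x*z - 4*y
∂V₂/∂y = -5
∂V₃/∂z = 0
∇·V = -4*x*z - 4*y - 5
At (-1, 2, 1): -9.

-9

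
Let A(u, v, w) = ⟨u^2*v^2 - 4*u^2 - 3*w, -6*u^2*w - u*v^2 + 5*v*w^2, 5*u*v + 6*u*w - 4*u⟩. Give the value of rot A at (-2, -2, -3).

(-46, 29, -60)

(∇×A)₁ = ∂A₃/∂v − ∂A₂/∂w = 6*u^2 + 5*u - 10*v*w
(∇×A)₂ = ∂A₁/∂w − ∂A₃/∂u = -5*v - 6*w + 1
(∇×A)₃ = ∂A₂/∂u − ∂A₁/∂v = -2*u^2*v - 12*u*w - v^2
∇×A = (6*u^2 + 5*u - 10*v*w, -5*v - 6*w + 1, -2*u^2*v - 12*u*w - v^2)
At (-2, -2, -3): (-46, 29, -60).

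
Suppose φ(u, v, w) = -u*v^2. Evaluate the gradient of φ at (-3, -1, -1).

∂φ/∂u = -v^2
∂φ/∂v = -2*u*v
∂φ/∂w = 0
∇φ = (-v^2, -2*u*v, 0)
At (-3, -1, -1): (-1, -6, 0).

(-1, -6, 0)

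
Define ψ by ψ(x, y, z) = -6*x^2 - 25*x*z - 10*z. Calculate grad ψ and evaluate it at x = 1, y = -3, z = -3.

∂ψ/∂x = -12*x - 25*z
∂ψ/∂y = 0
∂ψ/∂z = -25*x - 10
∇ψ = (-12*x - 25*z, 0, -25*x - 10)
At (1, -3, -3): (63, 0, -35).

(63, 0, -35)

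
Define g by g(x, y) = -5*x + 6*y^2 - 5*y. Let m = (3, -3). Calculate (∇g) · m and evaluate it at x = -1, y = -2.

72

∂g/∂x = -5
∂g/∂y = 12*y - 5
∇g at (-1, -2) = (-5, -29)
∇g · m = (-5)(3) + (-29)(-3) = 72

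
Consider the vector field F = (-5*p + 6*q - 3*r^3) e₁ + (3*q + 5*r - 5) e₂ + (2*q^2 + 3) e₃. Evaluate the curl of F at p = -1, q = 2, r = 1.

(∇×F)₁ = ∂F₃/∂q − ∂F₂/∂r = 4*q - 5
(∇×F)₂ = ∂F₁/∂r − ∂F₃/∂p = -9*r^2
(∇×F)₃ = ∂F₂/∂p − ∂F₁/∂q = -6
∇×F = (4*q - 5, -9*r^2, -6)
At (-1, 2, 1): (3, -9, -6).

(3, -9, -6)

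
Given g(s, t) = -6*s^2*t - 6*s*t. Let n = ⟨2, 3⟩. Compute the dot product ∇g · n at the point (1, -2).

36

∂g/∂s = -12*s*t - 6*t
∂g/∂t = -6*s^2 - 6*s
∇g at (1, -2) = (36, -12)
∇g · n = (36)(2) + (-12)(3) = 36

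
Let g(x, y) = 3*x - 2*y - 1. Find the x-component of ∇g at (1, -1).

3

(∇g)_1 = ∂g/∂x = 3
At (1, -1): 3.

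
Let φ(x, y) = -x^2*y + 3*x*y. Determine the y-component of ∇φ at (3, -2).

(∇φ)_2 = ∂φ/∂y = -x^2 + 3*x
At (3, -2): 0.

0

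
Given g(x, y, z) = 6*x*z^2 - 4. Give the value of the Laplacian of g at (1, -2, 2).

12

∂²g/∂x² = 0
∂²g/∂y² = 0
∂²g/∂z² = 12*x
∇²g = 12*x
At (1, -2, 2): 12.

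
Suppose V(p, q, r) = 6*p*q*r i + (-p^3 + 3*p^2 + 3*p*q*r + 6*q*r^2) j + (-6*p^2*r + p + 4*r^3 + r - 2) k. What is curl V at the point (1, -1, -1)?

(-9, -19, 12)

(∇×V)₁ = ∂V₃/∂q − ∂V₂/∂r = -3*p*q - 12*q*r
(∇×V)₂ = ∂V₁/∂r − ∂V₃/∂p = 6*p*q + 12*p*r - 1
(∇×V)₃ = ∂V₂/∂p − ∂V₁/∂q = -3*p^2 - 6*p*r + 6*p + 3*q*r
∇×V = (-3*p*q - 12*q*r, 6*p*q + 12*p*r - 1, -3*p^2 - 6*p*r + 6*p + 3*q*r)
At (1, -1, -1): (-9, -19, 12).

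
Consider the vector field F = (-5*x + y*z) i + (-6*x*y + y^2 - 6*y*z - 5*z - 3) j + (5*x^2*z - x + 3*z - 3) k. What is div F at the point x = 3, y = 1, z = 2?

15

∂F₁/∂x = -5
∂F₂/∂y = -6*x + 2*y - 6*z
∂F₃/∂z = 5*x^2 + 3
∇·F = 5*x^2 - 6*x + 2*y - 6*z - 2
At (3, 1, 2): 15.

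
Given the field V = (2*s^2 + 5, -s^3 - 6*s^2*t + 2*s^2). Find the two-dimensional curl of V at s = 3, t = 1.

∂V₂/∂s = -3*s^2 - 12*s*t + 4*s
∂V₁/∂t = 0
Scalar curl = -3*s^2 - 12*s*t + 4*s
At (3, 1): -51.

-51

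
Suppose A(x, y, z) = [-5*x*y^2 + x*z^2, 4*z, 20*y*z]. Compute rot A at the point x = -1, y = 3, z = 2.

(∇×A)₁ = ∂A₃/∂y − ∂A₂/∂z = 20*z - 4
(∇×A)₂ = ∂A₁/∂z − ∂A₃/∂x = 2*x*z
(∇×A)₃ = ∂A₂/∂x − ∂A₁/∂y = 10*x*y
∇×A = (20*z - 4, 2*x*z, 10*x*y)
At (-1, 3, 2): (36, -4, -30).

(36, -4, -30)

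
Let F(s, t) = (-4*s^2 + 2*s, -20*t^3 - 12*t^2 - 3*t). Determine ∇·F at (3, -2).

-217

∂F₁/∂s = -8*s + 2
∂F₂/∂t = -60*t^2 - 24*t - 3
∇·F = -8*s - 60*t^2 - 24*t - 1
At (3, -2): -217.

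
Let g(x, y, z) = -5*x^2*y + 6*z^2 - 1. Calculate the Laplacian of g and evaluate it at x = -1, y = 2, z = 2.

∂²g/∂x² = -10*y
∂²g/∂y² = 0
∂²g/∂z² = 12
∇²g = -10*y + 12
At (-1, 2, 2): -8.

-8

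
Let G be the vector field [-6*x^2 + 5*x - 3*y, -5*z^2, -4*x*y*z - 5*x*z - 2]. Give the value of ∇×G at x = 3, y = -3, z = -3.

(∇×G)₁ = ∂G₃/∂y − ∂G₂/∂z = -4*x*z + 10*z
(∇×G)₂ = ∂G₁/∂z − ∂G₃/∂x = 4*y*z + 5*z
(∇×G)₃ = ∂G₂/∂x − ∂G₁/∂y = 3
∇×G = (-4*x*z + 10*z, 4*y*z + 5*z, 3)
At (3, -3, -3): (6, 21, 3).

(6, 21, 3)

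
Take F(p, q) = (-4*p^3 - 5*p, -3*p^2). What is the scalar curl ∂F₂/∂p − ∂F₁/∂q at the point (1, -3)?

∂F₂/∂p = -6*p
∂F₁/∂q = 0
Scalar curl = -6*p
At (1, -3): -6.

-6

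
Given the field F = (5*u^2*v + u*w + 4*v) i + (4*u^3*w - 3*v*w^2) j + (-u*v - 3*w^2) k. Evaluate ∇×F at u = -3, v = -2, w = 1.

(∇×F)₁ = ∂F₃/∂v − ∂F₂/∂w = -4*u^3 - u + 6*v*w
(∇×F)₂ = ∂F₁/∂w − ∂F₃/∂u = u + v
(∇×F)₃ = ∂F₂/∂u − ∂F₁/∂v = 12*u^2*w - 5*u^2 - 4
∇×F = (-4*u^3 - u + 6*v*w, u + v, 12*u^2*w - 5*u^2 - 4)
At (-3, -2, 1): (99, -5, 59).

(99, -5, 59)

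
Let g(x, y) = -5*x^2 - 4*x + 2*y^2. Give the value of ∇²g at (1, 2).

∂²g/∂x² = -10
∂²g/∂y² = 4
∇²g = -6
At (1, 2): -6.

-6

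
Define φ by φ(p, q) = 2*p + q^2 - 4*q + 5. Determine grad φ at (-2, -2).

(2, -8)

∂φ/∂p = 2
∂φ/∂q = 2*q - 4
∇φ = (2, 2*q - 4)
At (-2, -2): (2, -8).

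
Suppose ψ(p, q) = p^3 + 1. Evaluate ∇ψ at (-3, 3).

∂ψ/∂p = 3*p^2
∂ψ/∂q = 0
∇ψ = (3*p^2, 0)
At (-3, 3): (27, 0).

(27, 0)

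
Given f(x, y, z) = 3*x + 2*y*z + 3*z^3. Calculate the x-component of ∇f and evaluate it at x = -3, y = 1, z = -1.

(∇f)_1 = ∂f/∂x = 3
At (-3, 1, -1): 3.

3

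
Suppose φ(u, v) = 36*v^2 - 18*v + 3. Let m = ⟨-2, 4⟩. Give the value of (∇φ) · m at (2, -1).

-360

∂φ/∂u = 0
∂φ/∂v = 72*v - 18
∇φ at (2, -1) = (0, -90)
∇φ · m = (0)(-2) + (-90)(4) = -360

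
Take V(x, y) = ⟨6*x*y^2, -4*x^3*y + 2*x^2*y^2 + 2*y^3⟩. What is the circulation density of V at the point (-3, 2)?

∂V₂/∂x = -12*x^2*y + 4*x*y^2
∂V₁/∂y = 12*x*y
Scalar curl = -12*x^2*y + 4*x*y^2 - 12*x*y
At (-3, 2): -192.

-192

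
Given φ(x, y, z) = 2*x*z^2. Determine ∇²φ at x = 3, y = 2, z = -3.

12

∂²φ/∂x² = 0
∂²φ/∂y² = 0
∂²φ/∂z² = 4*x
∇²φ = 4*x
At (3, 2, -3): 12.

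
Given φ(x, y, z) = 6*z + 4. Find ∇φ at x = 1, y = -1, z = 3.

∂φ/∂x = 0
∂φ/∂y = 0
∂φ/∂z = 6
∇φ = (0, 0, 6)
At (1, -1, 3): (0, 0, 6).

(0, 0, 6)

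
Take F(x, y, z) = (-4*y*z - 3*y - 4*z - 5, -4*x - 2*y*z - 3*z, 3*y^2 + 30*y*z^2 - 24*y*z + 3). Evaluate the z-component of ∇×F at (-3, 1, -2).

-9

(∇×F)_3 = ∂F₂/∂x − ∂F₁/∂y
= -4 − (-4*z - 3)
= 4*z - 1
At (-3, 1, -2): -9.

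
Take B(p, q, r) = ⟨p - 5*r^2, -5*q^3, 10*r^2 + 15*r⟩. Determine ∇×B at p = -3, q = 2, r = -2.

(0, 20, 0)

(∇×B)₁ = ∂B₃/∂q − ∂B₂/∂r = 0
(∇×B)₂ = ∂B₁/∂r − ∂B₃/∂p = -10*r
(∇×B)₃ = ∂B₂/∂p − ∂B₁/∂q = 0
∇×B = (0, -10*r, 0)
At (-3, 2, -2): (0, 20, 0).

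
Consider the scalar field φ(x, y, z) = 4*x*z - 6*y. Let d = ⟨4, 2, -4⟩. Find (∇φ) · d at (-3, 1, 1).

52

∂φ/∂x = 4*z
∂φ/∂y = -6
∂φ/∂z = 4*x
∇φ at (-3, 1, 1) = (4, -6, -12)
∇φ · d = (4)(4) + (-6)(2) + (-12)(-4) = 52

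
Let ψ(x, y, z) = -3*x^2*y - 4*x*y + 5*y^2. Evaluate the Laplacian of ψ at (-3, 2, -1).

-2

∂²ψ/∂x² = -6*y
∂²ψ/∂y² = 10
∂²ψ/∂z² = 0
∇²ψ = -6*y + 10
At (-3, 2, -1): -2.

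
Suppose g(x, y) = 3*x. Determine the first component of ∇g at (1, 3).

(∇g)_1 = ∂g/∂x = 3
At (1, 3): 3.

3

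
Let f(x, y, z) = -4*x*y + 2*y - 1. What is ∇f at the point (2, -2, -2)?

(8, -6, 0)

∂f/∂x = -4*y
∂f/∂y = -4*x + 2
∂f/∂z = 0
∇f = (-4*y, -4*x + 2, 0)
At (2, -2, -2): (8, -6, 0).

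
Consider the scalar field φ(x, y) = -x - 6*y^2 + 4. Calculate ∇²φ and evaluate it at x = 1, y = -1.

-12

∂²φ/∂x² = 0
∂²φ/∂y² = -12
∇²φ = -12
At (1, -1): -12.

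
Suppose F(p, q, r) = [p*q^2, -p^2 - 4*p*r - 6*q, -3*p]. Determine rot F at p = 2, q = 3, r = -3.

(8, 3, -4)

(∇×F)₁ = ∂F₃/∂q − ∂F₂/∂r = 4*p
(∇×F)₂ = ∂F₁/∂r − ∂F₃/∂p = 3
(∇×F)₃ = ∂F₂/∂p − ∂F₁/∂q = -2*p*q - 2*p - 4*r
∇×F = (4*p, 3, -2*p*q - 2*p - 4*r)
At (2, 3, -3): (8, 3, -4).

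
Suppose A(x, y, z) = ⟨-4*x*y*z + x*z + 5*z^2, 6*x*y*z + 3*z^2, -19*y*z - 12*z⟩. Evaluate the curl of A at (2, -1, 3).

(∇×A)₁ = ∂A₃/∂y − ∂A₂/∂z = -6*x*y - 25*z
(∇×A)₂ = ∂A₁/∂z − ∂A₃/∂x = -4*x*y + x + 10*z
(∇×A)₃ = ∂A₂/∂x − ∂A₁/∂y = 4*x*z + 6*y*z
∇×A = (-6*x*y - 25*z, -4*x*y + x + 10*z, 4*x*z + 6*y*z)
At (2, -1, 3): (-63, 40, 6).

(-63, 40, 6)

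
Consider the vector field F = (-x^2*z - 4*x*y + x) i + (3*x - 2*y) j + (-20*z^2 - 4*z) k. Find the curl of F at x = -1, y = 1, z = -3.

(0, -1, -1)

(∇×F)₁ = ∂F₃/∂y − ∂F₂/∂z = 0
(∇×F)₂ = ∂F₁/∂z − ∂F₃/∂x = -x^2
(∇×F)₃ = ∂F₂/∂x − ∂F₁/∂y = 4*x + 3
∇×F = (0, -x^2, 4*x + 3)
At (-1, 1, -3): (0, -1, -1).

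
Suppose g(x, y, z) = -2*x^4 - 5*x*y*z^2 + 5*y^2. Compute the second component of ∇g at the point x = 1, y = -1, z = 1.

-15

(∇g)_2 = ∂g/∂y = -5*x*z^2 + 10*y
At (1, -1, 1): -15.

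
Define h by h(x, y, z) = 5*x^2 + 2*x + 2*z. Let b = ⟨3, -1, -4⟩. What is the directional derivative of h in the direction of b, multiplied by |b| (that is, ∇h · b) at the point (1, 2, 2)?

∂h/∂x = 10*x + 2
∂h/∂y = 0
∂h/∂z = 2
∇h at (1, 2, 2) = (12, 0, 2)
∇h · b = (12)(3) + (0)(-1) + (2)(-4) = 28

28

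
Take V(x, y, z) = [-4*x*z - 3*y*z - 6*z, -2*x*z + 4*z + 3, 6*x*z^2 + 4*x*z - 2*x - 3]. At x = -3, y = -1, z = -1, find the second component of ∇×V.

(∇×V)_2 = ∂V₁/∂z − ∂V₃/∂x
= -4*x - 3*y - 6 − (6*z^2 + 4*z - 2)
= -4*x - 3*y - 6*z^2 - 4*z - 4
At (-3, -1, -1): 9.

9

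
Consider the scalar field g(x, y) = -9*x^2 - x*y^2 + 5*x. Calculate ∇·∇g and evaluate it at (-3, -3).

-12

∂²g/∂x² = -18
∂²g/∂y² = -2*x
∇²g = -2*x - 18
At (-3, -3): -12.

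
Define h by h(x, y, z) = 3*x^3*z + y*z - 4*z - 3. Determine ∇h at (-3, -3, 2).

∂h/∂x = 9*x^2*z
∂h/∂y = z
∂h/∂z = 3*x^3 + y - 4
∇h = (9*x^2*z, z, 3*x^3 + y - 4)
At (-3, -3, 2): (162, 2, -88).

(162, 2, -88)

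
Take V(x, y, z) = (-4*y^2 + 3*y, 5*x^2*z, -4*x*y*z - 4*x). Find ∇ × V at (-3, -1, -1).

(-57, 8, 19)

(∇×V)₁ = ∂V₃/∂y − ∂V₂/∂z = -5*x^2 - 4*x*z
(∇×V)₂ = ∂V₁/∂z − ∂V₃/∂x = 4*y*z + 4
(∇×V)₃ = ∂V₂/∂x − ∂V₁/∂y = 10*x*z + 8*y - 3
∇×V = (-5*x^2 - 4*x*z, 4*y*z + 4, 10*x*z + 8*y - 3)
At (-3, -1, -1): (-57, 8, 19).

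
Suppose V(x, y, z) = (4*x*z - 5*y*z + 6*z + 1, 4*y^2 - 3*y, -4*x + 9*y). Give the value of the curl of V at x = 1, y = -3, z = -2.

(9, 29, -10)

(∇×V)₁ = ∂V₃/∂y − ∂V₂/∂z = 9
(∇×V)₂ = ∂V₁/∂z − ∂V₃/∂x = 4*x - 5*y + 10
(∇×V)₃ = ∂V₂/∂x − ∂V₁/∂y = 5*z
∇×V = (9, 4*x - 5*y + 10, 5*z)
At (1, -3, -2): (9, 29, -10).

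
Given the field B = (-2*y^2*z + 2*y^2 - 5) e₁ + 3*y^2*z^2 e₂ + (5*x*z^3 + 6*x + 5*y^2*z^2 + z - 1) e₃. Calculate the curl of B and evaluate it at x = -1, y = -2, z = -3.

(-108, 121, 32)

(∇×B)₁ = ∂B₃/∂y − ∂B₂/∂z = -6*y^2*z + 10*y*z^2
(∇×B)₂ = ∂B₁/∂z − ∂B₃/∂x = -2*y^2 - 5*z^3 - 6
(∇×B)₃ = ∂B₂/∂x − ∂B₁/∂y = 4*y*z - 4*y
∇×B = (-6*y^2*z + 10*y*z^2, -2*y^2 - 5*z^3 - 6, 4*y*z - 4*y)
At (-1, -2, -3): (-108, 121, 32).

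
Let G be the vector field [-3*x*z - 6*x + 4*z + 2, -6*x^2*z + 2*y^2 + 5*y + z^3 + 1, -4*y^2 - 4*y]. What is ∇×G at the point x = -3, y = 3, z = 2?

(14, 13, 72)

(∇×G)₁ = ∂G₃/∂y − ∂G₂/∂z = 6*x^2 - 8*y - 3*z^2 - 4
(∇×G)₂ = ∂G₁/∂z − ∂G₃/∂x = -3*x + 4
(∇×G)₃ = ∂G₂/∂x − ∂G₁/∂y = -12*x*z
∇×G = (6*x^2 - 8*y - 3*z^2 - 4, -3*x + 4, -12*x*z)
At (-3, 3, 2): (14, 13, 72).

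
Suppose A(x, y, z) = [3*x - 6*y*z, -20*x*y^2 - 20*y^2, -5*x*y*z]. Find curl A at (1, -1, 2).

(-10, -4, -8)

(∇×A)₁ = ∂A₃/∂y − ∂A₂/∂z = -5*x*z
(∇×A)₂ = ∂A₁/∂z − ∂A₃/∂x = 5*y*z - 6*y
(∇×A)₃ = ∂A₂/∂x − ∂A₁/∂y = -20*y^2 + 6*z
∇×A = (-5*x*z, 5*y*z - 6*y, -20*y^2 + 6*z)
At (1, -1, 2): (-10, -4, -8).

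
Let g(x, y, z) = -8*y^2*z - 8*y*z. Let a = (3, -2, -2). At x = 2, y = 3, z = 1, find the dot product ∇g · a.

304

∂g/∂x = 0
∂g/∂y = -16*y*z - 8*z
∂g/∂z = -8*y^2 - 8*y
∇g at (2, 3, 1) = (0, -56, -96)
∇g · a = (0)(3) + (-56)(-2) + (-96)(-2) = 304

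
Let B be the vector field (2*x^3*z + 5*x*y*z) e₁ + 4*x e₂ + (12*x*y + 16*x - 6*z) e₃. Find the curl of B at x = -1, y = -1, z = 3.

(∇×B)₁ = ∂B₃/∂y − ∂B₂/∂z = 12*x
(∇×B)₂ = ∂B₁/∂z − ∂B₃/∂x = 2*x^3 + 5*x*y - 12*y - 16
(∇×B)₃ = ∂B₂/∂x − ∂B₁/∂y = -5*x*z + 4
∇×B = (12*x, 2*x^3 + 5*x*y - 12*y - 16, -5*x*z + 4)
At (-1, -1, 3): (-12, -1, 19).

(-12, -1, 19)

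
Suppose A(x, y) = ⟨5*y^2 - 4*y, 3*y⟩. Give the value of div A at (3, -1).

3

∂A₁/∂x = 0
∂A₂/∂y = 3
∇·A = 3
At (3, -1): 3.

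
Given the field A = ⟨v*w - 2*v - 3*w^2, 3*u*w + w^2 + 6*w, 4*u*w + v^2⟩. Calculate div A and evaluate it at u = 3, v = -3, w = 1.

∂A₁/∂u = 0
∂A₂/∂v = 0
∂A₃/∂w = 4*u
∇·A = 4*u
At (3, -3, 1): 12.

12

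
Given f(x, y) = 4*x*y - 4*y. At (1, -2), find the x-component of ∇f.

(∇f)_1 = ∂f/∂x = 4*y
At (1, -2): -8.

-8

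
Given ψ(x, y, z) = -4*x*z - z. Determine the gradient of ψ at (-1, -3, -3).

∂ψ/∂x = -4*z
∂ψ/∂y = 0
∂ψ/∂z = -4*x - 1
∇ψ = (-4*z, 0, -4*x - 1)
At (-1, -3, -3): (12, 0, 3).

(12, 0, 3)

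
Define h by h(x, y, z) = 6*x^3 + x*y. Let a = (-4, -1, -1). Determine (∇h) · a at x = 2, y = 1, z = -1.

-294

∂h/∂x = 18*x^2 + y
∂h/∂y = x
∂h/∂z = 0
∇h at (2, 1, -1) = (73, 2, 0)
∇h · a = (73)(-4) + (2)(-1) + (0)(-1) = -294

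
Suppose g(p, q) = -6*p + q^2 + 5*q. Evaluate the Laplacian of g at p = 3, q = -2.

∂²g/∂p² = 0
∂²g/∂q² = 2
∇²g = 2
At (3, -2): 2.

2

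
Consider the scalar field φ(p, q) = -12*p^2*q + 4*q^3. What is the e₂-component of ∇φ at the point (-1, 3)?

(∇φ)_2 = ∂φ/∂q = -12*p^2 + 12*q^2
At (-1, 3): 96.

96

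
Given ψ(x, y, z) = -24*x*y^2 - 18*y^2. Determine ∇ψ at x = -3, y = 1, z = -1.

∂ψ/∂x = -24*y^2
∂ψ/∂y = -48*x*y - 36*y
∂ψ/∂z = 0
∇ψ = (-24*y^2, -48*x*y - 36*y, 0)
At (-3, 1, -1): (-24, 108, 0).

(-24, 108, 0)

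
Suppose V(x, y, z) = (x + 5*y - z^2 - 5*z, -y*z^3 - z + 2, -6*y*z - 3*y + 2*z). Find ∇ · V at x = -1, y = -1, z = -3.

36

∂V₁/∂x = 1
∂V₂/∂y = -z^3
∂V₃/∂z = -6*y + 2
∇·V = -6*y - z^3 + 3
At (-1, -1, -3): 36.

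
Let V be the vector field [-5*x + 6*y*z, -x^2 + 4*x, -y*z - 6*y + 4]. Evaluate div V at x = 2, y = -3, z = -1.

∂V₁/∂x = -5
∂V₂/∂y = 0
∂V₃/∂z = -y
∇·V = -y - 5
At (2, -3, -1): -2.

-2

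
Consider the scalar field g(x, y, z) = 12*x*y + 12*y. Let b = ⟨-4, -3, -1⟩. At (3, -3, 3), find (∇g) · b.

∂g/∂x = 12*y
∂g/∂y = 12*x + 12
∂g/∂z = 0
∇g at (3, -3, 3) = (-36, 48, 0)
∇g · b = (-36)(-4) + (48)(-3) + (0)(-1) = 0

0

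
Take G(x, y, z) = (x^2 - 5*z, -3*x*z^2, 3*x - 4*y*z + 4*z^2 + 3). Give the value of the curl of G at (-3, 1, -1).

(22, -8, -3)

(∇×G)₁ = ∂G₃/∂y − ∂G₂/∂z = 6*x*z - 4*z
(∇×G)₂ = ∂G₁/∂z − ∂G₃/∂x = -8
(∇×G)₃ = ∂G₂/∂x − ∂G₁/∂y = -3*z^2
∇×G = (6*x*z - 4*z, -8, -3*z^2)
At (-3, 1, -1): (22, -8, -3).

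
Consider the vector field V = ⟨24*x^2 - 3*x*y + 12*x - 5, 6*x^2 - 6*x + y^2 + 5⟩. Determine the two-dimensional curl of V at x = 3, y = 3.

39

∂V₂/∂x = 12*x - 6
∂V₁/∂y = -3*x
Scalar curl = 15*x - 6
At (3, 3): 39.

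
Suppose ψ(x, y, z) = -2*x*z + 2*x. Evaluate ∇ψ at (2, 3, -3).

(8, 0, -4)

∂ψ/∂x = -2*z + 2
∂ψ/∂y = 0
∂ψ/∂z = -2*x
∇ψ = (-2*z + 2, 0, -2*x)
At (2, 3, -3): (8, 0, -4).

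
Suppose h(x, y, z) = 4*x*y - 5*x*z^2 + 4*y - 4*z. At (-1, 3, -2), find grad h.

∂h/∂x = 4*y - 5*z^2
∂h/∂y = 4*x + 4
∂h/∂z = -10*x*z - 4
∇h = (4*y - 5*z^2, 4*x + 4, -10*x*z - 4)
At (-1, 3, -2): (-8, 0, -24).

(-8, 0, -24)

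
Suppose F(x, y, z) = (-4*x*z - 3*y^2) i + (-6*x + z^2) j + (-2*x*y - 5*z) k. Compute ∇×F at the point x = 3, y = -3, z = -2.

(∇×F)₁ = ∂F₃/∂y − ∂F₂/∂z = -2*x - 2*z
(∇×F)₂ = ∂F₁/∂z − ∂F₃/∂x = -4*x + 2*y
(∇×F)₃ = ∂F₂/∂x − ∂F₁/∂y = 6*y - 6
∇×F = (-2*x - 2*z, -4*x + 2*y, 6*y - 6)
At (3, -3, -2): (-2, -18, -24).

(-2, -18, -24)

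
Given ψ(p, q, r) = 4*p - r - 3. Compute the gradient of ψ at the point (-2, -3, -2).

(4, 0, -1)

∂ψ/∂p = 4
∂ψ/∂q = 0
∂ψ/∂r = -1
∇ψ = (4, 0, -1)
At (-2, -3, -2): (4, 0, -1).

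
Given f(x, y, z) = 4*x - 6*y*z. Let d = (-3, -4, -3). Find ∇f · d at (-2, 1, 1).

30

∂f/∂x = 4
∂f/∂y = -6*z
∂f/∂z = -6*y
∇f at (-2, 1, 1) = (4, -6, -6)
∇f · d = (4)(-3) + (-6)(-4) + (-6)(-3) = 30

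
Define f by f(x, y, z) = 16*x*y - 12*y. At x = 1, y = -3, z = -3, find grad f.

(-48, 4, 0)

∂f/∂x = 16*y
∂f/∂y = 16*x - 12
∂f/∂z = 0
∇f = (16*y, 16*x - 12, 0)
At (1, -3, -3): (-48, 4, 0).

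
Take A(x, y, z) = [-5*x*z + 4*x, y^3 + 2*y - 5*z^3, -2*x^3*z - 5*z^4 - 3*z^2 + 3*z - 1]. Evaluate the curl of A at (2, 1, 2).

(∇×A)₁ = ∂A₃/∂y − ∂A₂/∂z = 15*z^2
(∇×A)₂ = ∂A₁/∂z − ∂A₃/∂x = 6*x^2*z - 5*x
(∇×A)₃ = ∂A₂/∂x − ∂A₁/∂y = 0
∇×A = (15*z^2, 6*x^2*z - 5*x, 0)
At (2, 1, 2): (60, 38, 0).

(60, 38, 0)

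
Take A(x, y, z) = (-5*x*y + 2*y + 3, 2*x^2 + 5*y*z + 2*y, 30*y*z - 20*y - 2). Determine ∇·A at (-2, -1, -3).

∂A₁/∂x = -5*y
∂A₂/∂y = 5*z + 2
∂A₃/∂z = 30*y
∇·A = 25*y + 5*z + 2
At (-2, -1, -3): -38.

-38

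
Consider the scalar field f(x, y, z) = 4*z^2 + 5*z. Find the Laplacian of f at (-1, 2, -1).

8

∂²f/∂x² = 0
∂²f/∂y² = 0
∂²f/∂z² = 8
∇²f = 8
At (-1, 2, -1): 8.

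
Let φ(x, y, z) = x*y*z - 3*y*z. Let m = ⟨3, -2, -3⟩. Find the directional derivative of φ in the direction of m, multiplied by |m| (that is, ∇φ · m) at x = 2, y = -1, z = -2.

∂φ/∂x = y*z
∂φ/∂y = x*z - 3*z
∂φ/∂z = x*y - 3*y
∇φ at (2, -1, -2) = (2, 2, 1)
∇φ · m = (2)(3) + (2)(-2) + (1)(-3) = -1

-1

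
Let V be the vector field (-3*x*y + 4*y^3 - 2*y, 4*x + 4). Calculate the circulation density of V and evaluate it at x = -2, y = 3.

-108

∂V₂/∂x = 4
∂V₁/∂y = -3*x + 12*y^2 - 2
Scalar curl = 3*x - 12*y^2 + 6
At (-2, 3): -108.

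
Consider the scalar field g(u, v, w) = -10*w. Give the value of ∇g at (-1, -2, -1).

(0, 0, -10)

∂g/∂u = 0
∂g/∂v = 0
∂g/∂w = -10
∇g = (0, 0, -10)
At (-1, -2, -1): (0, 0, -10).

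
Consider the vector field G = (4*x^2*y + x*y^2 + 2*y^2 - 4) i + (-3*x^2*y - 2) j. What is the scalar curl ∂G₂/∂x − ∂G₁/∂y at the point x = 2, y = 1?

∂G₂/∂x = -6*x*y
∂G₁/∂y = 4*x^2 + 2*x*y + 4*y
Scalar curl = -4*x^2 - 8*x*y - 4*y
At (2, 1): -36.

-36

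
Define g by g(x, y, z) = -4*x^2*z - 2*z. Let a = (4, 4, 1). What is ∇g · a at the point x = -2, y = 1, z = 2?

110

∂g/∂x = -8*x*z
∂g/∂y = 0
∂g/∂z = -4*x^2 - 2
∇g at (-2, 1, 2) = (32, 0, -18)
∇g · a = (32)(4) + (0)(4) + (-18)(1) = 110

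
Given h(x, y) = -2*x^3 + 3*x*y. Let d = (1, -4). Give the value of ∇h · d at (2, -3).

∂h/∂x = -6*x^2 + 3*y
∂h/∂y = 3*x
∇h at (2, -3) = (-33, 6)
∇h · d = (-33)(1) + (6)(-4) = -57

-57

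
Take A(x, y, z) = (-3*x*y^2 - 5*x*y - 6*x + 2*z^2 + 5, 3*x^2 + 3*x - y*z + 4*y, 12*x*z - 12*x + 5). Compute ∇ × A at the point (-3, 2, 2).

(∇×A)₁ = ∂A₃/∂y − ∂A₂/∂z = y
(∇×A)₂ = ∂A₁/∂z − ∂A₃/∂x = -8*z + 12
(∇×A)₃ = ∂A₂/∂x − ∂A₁/∂y = 6*x*y + 11*x + 3
∇×A = (y, -8*z + 12, 6*x*y + 11*x + 3)
At (-3, 2, 2): (2, -4, -66).

(2, -4, -66)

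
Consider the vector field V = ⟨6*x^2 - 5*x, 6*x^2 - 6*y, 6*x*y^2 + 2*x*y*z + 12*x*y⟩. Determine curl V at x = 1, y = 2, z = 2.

(40, -56, 12)

(∇×V)₁ = ∂V₃/∂y − ∂V₂/∂z = 12*x*y + 2*x*z + 12*x
(∇×V)₂ = ∂V₁/∂z − ∂V₃/∂x = -6*y^2 - 2*y*z - 12*y
(∇×V)₃ = ∂V₂/∂x − ∂V₁/∂y = 12*x
∇×V = (12*x*y + 2*x*z + 12*x, -6*y^2 - 2*y*z - 12*y, 12*x)
At (1, 2, 2): (40, -56, 12).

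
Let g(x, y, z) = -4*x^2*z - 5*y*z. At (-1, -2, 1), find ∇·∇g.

-8

∂²g/∂x² = -8*z
∂²g/∂y² = 0
∂²g/∂z² = 0
∇²g = -8*z
At (-1, -2, 1): -8.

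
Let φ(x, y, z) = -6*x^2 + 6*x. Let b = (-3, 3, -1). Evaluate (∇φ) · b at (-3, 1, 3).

∂φ/∂x = -12*x + 6
∂φ/∂y = 0
∂φ/∂z = 0
∇φ at (-3, 1, 3) = (42, 0, 0)
∇φ · b = (42)(-3) + (0)(3) + (0)(-1) = -126

-126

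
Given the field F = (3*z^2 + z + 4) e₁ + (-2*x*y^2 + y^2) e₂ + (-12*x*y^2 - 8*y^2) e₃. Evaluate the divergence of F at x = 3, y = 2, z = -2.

∂F₁/∂x = 0
∂F₂/∂y = -4*x*y + 2*y
∂F₃/∂z = 0
∇·F = -4*x*y + 2*y
At (3, 2, -2): -20.

-20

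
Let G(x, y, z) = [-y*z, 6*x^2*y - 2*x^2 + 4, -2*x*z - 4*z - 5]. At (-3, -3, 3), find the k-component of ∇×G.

(∇×G)_3 = ∂G₂/∂x − ∂G₁/∂y
= 12*x*y - 4*x − (-z)
= 12*x*y - 4*x + z
At (-3, -3, 3): 123.

123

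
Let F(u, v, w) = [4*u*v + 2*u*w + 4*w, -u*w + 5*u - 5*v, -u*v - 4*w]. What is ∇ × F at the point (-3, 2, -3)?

(∇×F)₁ = ∂F₃/∂v − ∂F₂/∂w = 0
(∇×F)₂ = ∂F₁/∂w − ∂F₃/∂u = 2*u + v + 4
(∇×F)₃ = ∂F₂/∂u − ∂F₁/∂v = -4*u - w + 5
∇×F = (0, 2*u + v + 4, -4*u - w + 5)
At (-3, 2, -3): (0, 0, 20).

(0, 0, 20)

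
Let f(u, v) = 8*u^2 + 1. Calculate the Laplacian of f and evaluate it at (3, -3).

∂²f/∂u² = 16
∂²f/∂v² = 0
∇²f = 16
At (3, -3): 16.

16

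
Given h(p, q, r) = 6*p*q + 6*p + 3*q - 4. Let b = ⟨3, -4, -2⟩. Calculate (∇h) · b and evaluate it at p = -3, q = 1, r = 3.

96

∂h/∂p = 6*q + 6
∂h/∂q = 6*p + 3
∂h/∂r = 0
∇h at (-3, 1, 3) = (12, -15, 0)
∇h · b = (12)(3) + (-15)(-4) + (0)(-2) = 96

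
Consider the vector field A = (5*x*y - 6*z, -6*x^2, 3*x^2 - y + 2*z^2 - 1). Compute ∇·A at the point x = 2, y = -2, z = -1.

∂A₁/∂x = 5*y
∂A₂/∂y = 0
∂A₃/∂z = 4*z
∇·A = 5*y + 4*z
At (2, -2, -1): -14.

-14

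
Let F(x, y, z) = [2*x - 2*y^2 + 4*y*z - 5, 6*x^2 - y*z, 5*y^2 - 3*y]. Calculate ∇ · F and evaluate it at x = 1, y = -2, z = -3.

∂F₁/∂x = 2
∂F₂/∂y = -z
∂F₃/∂z = 0
∇·F = -z + 2
At (1, -2, -3): 5.

5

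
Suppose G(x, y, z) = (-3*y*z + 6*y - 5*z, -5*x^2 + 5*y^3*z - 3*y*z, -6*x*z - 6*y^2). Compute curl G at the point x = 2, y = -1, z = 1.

(14, 4, -23)

(∇×G)₁ = ∂G₃/∂y − ∂G₂/∂z = -5*y^3 - 9*y
(∇×G)₂ = ∂G₁/∂z − ∂G₃/∂x = -3*y + 6*z - 5
(∇×G)₃ = ∂G₂/∂x − ∂G₁/∂y = -10*x + 3*z - 6
∇×G = (-5*y^3 - 9*y, -3*y + 6*z - 5, -10*x + 3*z - 6)
At (2, -1, 1): (14, 4, -23).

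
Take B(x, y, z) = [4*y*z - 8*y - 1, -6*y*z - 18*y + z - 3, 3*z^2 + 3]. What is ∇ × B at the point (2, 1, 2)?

(5, 4, 0)

(∇×B)₁ = ∂B₃/∂y − ∂B₂/∂z = 6*y - 1
(∇×B)₂ = ∂B₁/∂z − ∂B₃/∂x = 4*y
(∇×B)₃ = ∂B₂/∂x − ∂B₁/∂y = -4*z + 8
∇×B = (6*y - 1, 4*y, -4*z + 8)
At (2, 1, 2): (5, 4, 0).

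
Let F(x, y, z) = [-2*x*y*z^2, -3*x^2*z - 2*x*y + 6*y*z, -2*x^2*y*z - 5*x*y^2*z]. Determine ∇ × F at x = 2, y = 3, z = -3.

(∇×F)₁ = ∂F₃/∂y − ∂F₂/∂z = -2*x^2*z + 3*x^2 - 10*x*y*z - 6*y
(∇×F)₂ = ∂F₁/∂z − ∂F₃/∂x = 5*y^2*z
(∇×F)₃ = ∂F₂/∂x − ∂F₁/∂y = 2*x*z^2 - 6*x*z - 2*y
∇×F = (-2*x^2*z + 3*x^2 - 10*x*y*z - 6*y, 5*y^2*z, 2*x*z^2 - 6*x*z - 2*y)
At (2, 3, -3): (198, -135, 66).

(198, -135, 66)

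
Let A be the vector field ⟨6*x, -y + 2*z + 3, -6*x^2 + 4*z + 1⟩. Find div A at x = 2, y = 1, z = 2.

∂A₁/∂x = 6
∂A₂/∂y = -1
∂A₃/∂z = 4
∇·A = 9
At (2, 1, 2): 9.

9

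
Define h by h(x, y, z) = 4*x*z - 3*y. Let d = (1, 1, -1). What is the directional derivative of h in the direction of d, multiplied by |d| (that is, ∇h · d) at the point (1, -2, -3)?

∂h/∂x = 4*z
∂h/∂y = -3
∂h/∂z = 4*x
∇h at (1, -2, -3) = (-12, -3, 4)
∇h · d = (-12)(1) + (-3)(1) + (4)(-1) = -19

-19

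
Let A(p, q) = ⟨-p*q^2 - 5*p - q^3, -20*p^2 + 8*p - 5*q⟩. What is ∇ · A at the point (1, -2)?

∂A₁/∂p = -q^2 - 5
∂A₂/∂q = -5
∇·A = -q^2 - 10
At (1, -2): -14.

-14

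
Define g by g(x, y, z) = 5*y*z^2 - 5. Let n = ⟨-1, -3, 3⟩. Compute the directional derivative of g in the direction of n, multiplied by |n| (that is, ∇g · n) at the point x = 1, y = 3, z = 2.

∂g/∂x = 0
∂g/∂y = 5*z^2
∂g/∂z = 10*y*z
∇g at (1, 3, 2) = (0, 20, 60)
∇g · n = (0)(-1) + (20)(-3) + (60)(3) = 120

120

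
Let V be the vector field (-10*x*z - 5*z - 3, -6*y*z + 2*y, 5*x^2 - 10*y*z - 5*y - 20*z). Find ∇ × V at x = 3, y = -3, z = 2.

(-43, -65, 0)

(∇×V)₁ = ∂V₃/∂y − ∂V₂/∂z = 6*y - 10*z - 5
(∇×V)₂ = ∂V₁/∂z − ∂V₃/∂x = -20*x - 5
(∇×V)₃ = ∂V₂/∂x − ∂V₁/∂y = 0
∇×V = (6*y - 10*z - 5, -20*x - 5, 0)
At (3, -3, 2): (-43, -65, 0).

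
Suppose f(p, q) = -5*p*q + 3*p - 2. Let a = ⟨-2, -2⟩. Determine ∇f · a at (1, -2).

∂f/∂p = -5*q + 3
∂f/∂q = -5*p
∇f at (1, -2) = (13, -5)
∇f · a = (13)(-2) + (-5)(-2) = -16

-16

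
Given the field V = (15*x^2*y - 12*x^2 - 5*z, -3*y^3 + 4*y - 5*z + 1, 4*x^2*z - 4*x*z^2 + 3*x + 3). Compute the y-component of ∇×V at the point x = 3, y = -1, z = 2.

-40

(∇×V)_2 = ∂V₁/∂z − ∂V₃/∂x
= -5 − (8*x*z - 4*z^2 + 3)
= -8*x*z + 4*z^2 - 8
At (3, -1, 2): -40.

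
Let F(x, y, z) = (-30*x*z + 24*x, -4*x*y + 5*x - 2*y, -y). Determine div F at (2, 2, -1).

∂F₁/∂x = -30*z + 24
∂F₂/∂y = -4*x - 2
∂F₃/∂z = 0
∇·F = -4*x - 30*z + 22
At (2, 2, -1): 44.

44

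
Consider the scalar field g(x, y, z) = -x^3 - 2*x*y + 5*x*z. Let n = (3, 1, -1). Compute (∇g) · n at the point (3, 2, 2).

-84

∂g/∂x = -3*x^2 - 2*y + 5*z
∂g/∂y = -2*x
∂g/∂z = 5*x
∇g at (3, 2, 2) = (-21, -6, 15)
∇g · n = (-21)(3) + (-6)(1) + (15)(-1) = -84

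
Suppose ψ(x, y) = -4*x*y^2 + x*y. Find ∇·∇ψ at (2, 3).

∂²ψ/∂x² = 0
∂²ψ/∂y² = -8*x
∇²ψ = -8*x
At (2, 3): -16.

-16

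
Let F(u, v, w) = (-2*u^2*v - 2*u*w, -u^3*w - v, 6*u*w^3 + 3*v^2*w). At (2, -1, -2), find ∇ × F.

(∇×F)₁ = ∂F₃/∂v − ∂F₂/∂w = u^3 + 6*v*w
(∇×F)₂ = ∂F₁/∂w − ∂F₃/∂u = -2*u - 6*w^3
(∇×F)₃ = ∂F₂/∂u − ∂F₁/∂v = -3*u^2*w + 2*u^2
∇×F = (u^3 + 6*v*w, -2*u - 6*w^3, -3*u^2*w + 2*u^2)
At (2, -1, -2): (20, 44, 32).

(20, 44, 32)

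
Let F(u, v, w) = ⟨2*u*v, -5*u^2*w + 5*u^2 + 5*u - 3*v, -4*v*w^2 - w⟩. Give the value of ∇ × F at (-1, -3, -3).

(∇×F)₁ = ∂F₃/∂v − ∂F₂/∂w = 5*u^2 - 4*w^2
(∇×F)₂ = ∂F₁/∂w − ∂F₃/∂u = 0
(∇×F)₃ = ∂F₂/∂u − ∂F₁/∂v = -10*u*w + 8*u + 5
∇×F = (5*u^2 - 4*w^2, 0, -10*u*w + 8*u + 5)
At (-1, -3, -3): (-31, 0, -33).

(-31, 0, -33)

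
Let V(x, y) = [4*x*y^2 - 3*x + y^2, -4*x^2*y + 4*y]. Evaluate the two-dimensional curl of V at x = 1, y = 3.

∂V₂/∂x = -8*x*y
∂V₁/∂y = 8*x*y + 2*y
Scalar curl = -16*x*y - 2*y
At (1, 3): -54.

-54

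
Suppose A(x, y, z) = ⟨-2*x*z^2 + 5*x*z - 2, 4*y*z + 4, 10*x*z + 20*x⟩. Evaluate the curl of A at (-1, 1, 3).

(∇×A)₁ = ∂A₃/∂y − ∂A₂/∂z = -4*y
(∇×A)₂ = ∂A₁/∂z − ∂A₃/∂x = -4*x*z + 5*x - 10*z - 20
(∇×A)₃ = ∂A₂/∂x − ∂A₁/∂y = 0
∇×A = (-4*y, -4*x*z + 5*x - 10*z - 20, 0)
At (-1, 1, 3): (-4, -43, 0).

(-4, -43, 0)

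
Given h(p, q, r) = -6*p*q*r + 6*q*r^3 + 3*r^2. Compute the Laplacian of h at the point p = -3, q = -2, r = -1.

∂²h/∂p² = 0
∂²h/∂q² = 0
∂²h/∂r² = 6*(6*q*r + 1)
∇²h = 36*q*r + 6
At (-3, -2, -1): 78.

78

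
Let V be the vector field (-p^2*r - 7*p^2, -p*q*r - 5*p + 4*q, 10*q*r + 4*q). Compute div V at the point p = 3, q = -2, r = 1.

∂V₁/∂p = -2*p*r - 14*p
∂V₂/∂q = -p*r + 4
∂V₃/∂r = 10*q
∇·V = -3*p*r - 14*p + 10*q + 4
At (3, -2, 1): -67.

-67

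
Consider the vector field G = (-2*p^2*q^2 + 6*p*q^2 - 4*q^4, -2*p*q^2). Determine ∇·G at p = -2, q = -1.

6

∂G₁/∂p = -4*p*q^2 + 6*q^2
∂G₂/∂q = -4*p*q
∇·G = -4*p*q^2 - 4*p*q + 6*q^2
At (-2, -1): 6.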